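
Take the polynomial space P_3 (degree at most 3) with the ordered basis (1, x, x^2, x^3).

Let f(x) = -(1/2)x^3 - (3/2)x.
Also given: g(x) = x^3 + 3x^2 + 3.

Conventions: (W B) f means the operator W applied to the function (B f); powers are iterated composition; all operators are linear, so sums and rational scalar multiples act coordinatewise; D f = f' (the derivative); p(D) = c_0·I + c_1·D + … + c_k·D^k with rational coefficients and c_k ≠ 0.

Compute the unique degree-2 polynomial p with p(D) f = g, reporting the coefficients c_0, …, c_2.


D^0 f = -(1/2)x^3 - (3/2)x
D^1 f = -(3/2)x^2 - 3/2
D^2 f = -3x
matching coefficients of g against c_0 f + c_1 Df + … from the top degree down determines the c_i
solution: c_0 = -2, c_1 = -2, c_2 = 1

c_0 = -2, c_1 = -2, c_2 = 1


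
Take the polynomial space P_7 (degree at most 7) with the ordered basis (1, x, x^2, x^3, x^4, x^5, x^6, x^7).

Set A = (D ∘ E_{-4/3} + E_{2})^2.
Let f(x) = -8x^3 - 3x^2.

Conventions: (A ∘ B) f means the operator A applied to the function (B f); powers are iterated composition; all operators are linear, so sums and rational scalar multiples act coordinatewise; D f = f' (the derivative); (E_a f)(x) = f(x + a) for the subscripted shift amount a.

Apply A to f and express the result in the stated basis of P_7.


E_{-4/3} f = -8x^3 + 29x^2 - (104/3)x + 368/27
D E_{-4/3} f = -24x^2 + 58x - 104/3
E_{2} f = -8x^3 - 51x^2 - 108x - 76
(D ∘ E_{-4/3} + E_{2}) f = -8x^3 - 75x^2 - 50x - 332/3
E_{-4/3} (D ∘ E_{-4/3} + E_{2}) f = -8x^3 - 43x^2 + (322/3)x - 4276/27
D E_{-4/3} (D ∘ E_{-4/3} + E_{2}) f = -24x^2 - 86x + 322/3
E_{2} (D ∘ E_{-4/3} + E_{2}) f = -8x^3 - 123x^2 - 446x - 1724/3
(D ∘ E_{-4/3} + E_{2}) (D ∘ E_{-4/3} + E_{2}) f = -8x^3 - 147x^2 - 532x - 1402/3

g(x) = -8x^3 - 147x^2 - 532x - 1402/3


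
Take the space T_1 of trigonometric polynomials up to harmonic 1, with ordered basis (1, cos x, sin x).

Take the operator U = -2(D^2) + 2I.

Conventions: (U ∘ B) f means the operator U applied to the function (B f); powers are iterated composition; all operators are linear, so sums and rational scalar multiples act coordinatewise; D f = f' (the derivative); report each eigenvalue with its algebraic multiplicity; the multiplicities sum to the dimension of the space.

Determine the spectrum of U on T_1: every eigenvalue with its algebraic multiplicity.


λ = 2 (multiplicity 1), λ = 4 (multiplicity 2)

image of 1: 2
image of cos x: 4cos x
image of sin x: 4sin x
the matrix is diagonal; its diagonal is (2, 4, 4)
for a triangular matrix the eigenvalues are the diagonal entries, with algebraic multiplicity their repetition count


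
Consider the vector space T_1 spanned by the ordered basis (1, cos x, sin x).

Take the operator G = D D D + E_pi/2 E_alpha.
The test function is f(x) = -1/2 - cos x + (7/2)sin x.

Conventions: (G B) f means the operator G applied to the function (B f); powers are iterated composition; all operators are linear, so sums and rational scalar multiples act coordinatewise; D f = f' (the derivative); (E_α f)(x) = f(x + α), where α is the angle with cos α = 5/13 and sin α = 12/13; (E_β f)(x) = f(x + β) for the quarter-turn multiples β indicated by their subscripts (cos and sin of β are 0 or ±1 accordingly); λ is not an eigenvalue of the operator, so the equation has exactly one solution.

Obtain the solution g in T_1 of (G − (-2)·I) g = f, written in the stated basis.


the image equals g(x) = -1/6 + (7/10)cos x + (57/20)sin x

write g with unknown coordinates in the stated basis and equate coefficients in (G − (-2)·I) g = f
solving from the highest basis element down gives g = -1/6 + (7/10)cos x + (57/20)sin x
check: G g = -1/6 - (12/5)cos x - (11/5)sin x
so G g − (-2)·g = -1/2 - cos x + (7/2)sin x = f ✓


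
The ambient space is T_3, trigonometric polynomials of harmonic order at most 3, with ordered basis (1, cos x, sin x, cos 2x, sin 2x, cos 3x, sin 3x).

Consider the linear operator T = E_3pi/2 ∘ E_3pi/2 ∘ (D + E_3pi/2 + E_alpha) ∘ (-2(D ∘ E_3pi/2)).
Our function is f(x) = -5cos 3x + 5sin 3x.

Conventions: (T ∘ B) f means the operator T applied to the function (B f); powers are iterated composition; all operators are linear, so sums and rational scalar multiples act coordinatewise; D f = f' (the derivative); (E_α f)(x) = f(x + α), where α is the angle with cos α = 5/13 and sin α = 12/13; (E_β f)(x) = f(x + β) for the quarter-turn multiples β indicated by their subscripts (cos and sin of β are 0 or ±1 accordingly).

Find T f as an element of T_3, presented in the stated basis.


g(x) = -(299850/2197)cos 3x - (177750/2197)sin 3x

E_3pi/2 f = 5cos 3x + 5sin 3x
D E_3pi/2 f = 15cos 3x - 15sin 3x
(-2(D ∘ E_3pi/2)) f = -30cos 3x + 30sin 3x
D (-2(D ∘ E_3pi/2)) f = 90cos 3x + 90sin 3x
E_3pi/2 (-2(D ∘ E_3pi/2)) f = 30cos 3x + 30sin 3x
E_alpha (-2(D ∘ E_3pi/2)) f = (36210/2197)cos 3x - (85890/2197)sin 3x
(D + E_3pi/2 + E_alpha) (-2(D ∘ E_3pi/2)) f = (299850/2197)cos 3x + (177750/2197)sin 3x
E_3pi/2 (D + E_3pi/2 + E_alpha) (-2(D ∘ E_3pi/2)) f = (177750/2197)cos 3x - (299850/2197)sin 3x
E_3pi/2 E_3pi/2 (D + E_3pi/2 + E_alpha) (-2(D ∘ E_3pi/2)) f = -(299850/2197)cos 3x - (177750/2197)sin 3x


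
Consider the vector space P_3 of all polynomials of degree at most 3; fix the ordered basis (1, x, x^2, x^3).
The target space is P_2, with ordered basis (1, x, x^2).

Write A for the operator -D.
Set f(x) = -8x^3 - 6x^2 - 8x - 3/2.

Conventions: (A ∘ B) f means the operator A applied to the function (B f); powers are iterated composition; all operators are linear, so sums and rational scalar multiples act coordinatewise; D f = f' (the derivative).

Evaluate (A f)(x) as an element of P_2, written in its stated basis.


the result is g(x) = 24x^2 + 12x + 8

D f = -24x^2 - 12x - 8
(-D) f = 24x^2 + 12x + 8


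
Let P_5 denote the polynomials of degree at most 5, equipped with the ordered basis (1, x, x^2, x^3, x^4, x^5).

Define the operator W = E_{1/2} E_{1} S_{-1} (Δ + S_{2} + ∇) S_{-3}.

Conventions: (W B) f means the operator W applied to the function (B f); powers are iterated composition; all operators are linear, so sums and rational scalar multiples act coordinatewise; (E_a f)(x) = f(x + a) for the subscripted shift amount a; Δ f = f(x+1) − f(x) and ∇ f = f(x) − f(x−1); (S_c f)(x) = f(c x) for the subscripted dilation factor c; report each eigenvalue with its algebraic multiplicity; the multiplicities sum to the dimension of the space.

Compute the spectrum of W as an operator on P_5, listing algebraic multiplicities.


λ = 1 (multiplicity 1), λ = 6 (multiplicity 1), λ = 36 (multiplicity 1), λ = 216 (multiplicity 1), λ = 1296 (multiplicity 1), λ = 7776 (multiplicity 1)

image of 1: 1
image of x: 6x + 3
image of x^2: 36x^2 + 72x + 27
image of x^3: 216x^3 + 810x^2 + 972x + 621/2
image of x^4: 1296x^4 + 7128x^3 + 14580x^2 + 12474x + 3402
image of x^5: 7776x^5 + 55890x^4 + 160380x^3 + 224775x^2 + 149445x + 282609/8
the matrix is upper triangular; its diagonal is (1, 6, 36, 216, 1296, 7776)
for a triangular matrix the eigenvalues are the diagonal entries, with algebraic multiplicity their repetition count


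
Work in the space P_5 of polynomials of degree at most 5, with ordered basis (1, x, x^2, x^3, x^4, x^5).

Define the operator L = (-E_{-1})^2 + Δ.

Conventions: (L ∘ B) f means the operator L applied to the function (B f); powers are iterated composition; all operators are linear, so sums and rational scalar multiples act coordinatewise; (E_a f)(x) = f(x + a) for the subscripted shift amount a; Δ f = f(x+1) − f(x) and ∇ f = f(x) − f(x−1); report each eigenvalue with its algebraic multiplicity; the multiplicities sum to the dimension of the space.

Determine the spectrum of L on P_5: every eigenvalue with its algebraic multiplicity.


λ = 1 (multiplicity 6)

image of 1: 1
image of x: x - 1
image of x^2: x^2 - 2x + 5
image of x^3: x^3 - 3x^2 + 15x - 7
image of x^4: x^4 - 4x^3 + 30x^2 - 28x + 17
image of x^5: x^5 - 5x^4 + 50x^3 - 70x^2 + 85x - 31
the matrix is upper triangular; its diagonal is (1, 1, 1, 1, 1, 1)
for a triangular matrix the eigenvalues are the diagonal entries, with algebraic multiplicity their repetition count


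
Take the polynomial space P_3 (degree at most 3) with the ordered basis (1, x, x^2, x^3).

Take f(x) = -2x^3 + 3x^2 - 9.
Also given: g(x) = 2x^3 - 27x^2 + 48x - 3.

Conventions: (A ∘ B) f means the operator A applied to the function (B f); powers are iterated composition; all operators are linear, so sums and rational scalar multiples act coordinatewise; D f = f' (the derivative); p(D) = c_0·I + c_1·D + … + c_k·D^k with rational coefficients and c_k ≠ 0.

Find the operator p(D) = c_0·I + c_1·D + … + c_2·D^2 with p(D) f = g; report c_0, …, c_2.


c_0 = -1, c_1 = 4, c_2 = -2

D^0 f = -2x^3 + 3x^2 - 9
D^1 f = -6x^2 + 6x
D^2 f = -12x + 6
matching coefficients of g against c_0 f + c_1 Df + … from the top degree down determines the c_i
solution: c_0 = -1, c_1 = 4, c_2 = -2


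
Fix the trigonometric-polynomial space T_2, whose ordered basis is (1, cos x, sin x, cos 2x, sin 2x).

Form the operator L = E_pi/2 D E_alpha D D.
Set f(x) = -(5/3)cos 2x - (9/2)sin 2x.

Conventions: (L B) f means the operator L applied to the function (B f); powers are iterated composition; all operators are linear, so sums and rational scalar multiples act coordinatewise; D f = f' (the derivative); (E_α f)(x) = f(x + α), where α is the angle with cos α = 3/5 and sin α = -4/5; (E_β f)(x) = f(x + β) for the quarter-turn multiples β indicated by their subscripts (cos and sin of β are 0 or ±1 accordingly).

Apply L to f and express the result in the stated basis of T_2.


D f = -9cos 2x + (10/3)sin 2x
D D f = (20/3)cos 2x + 18sin 2x
E_alpha D D f = -(1436/75)cos 2x + (34/25)sin 2x
D E_alpha D D f = (68/25)cos 2x + (2872/75)sin 2x
E_pi/2 D E_alpha D D f = -(68/25)cos 2x - (2872/75)sin 2x

the image equals g(x) = -(68/25)cos 2x - (2872/75)sin 2x


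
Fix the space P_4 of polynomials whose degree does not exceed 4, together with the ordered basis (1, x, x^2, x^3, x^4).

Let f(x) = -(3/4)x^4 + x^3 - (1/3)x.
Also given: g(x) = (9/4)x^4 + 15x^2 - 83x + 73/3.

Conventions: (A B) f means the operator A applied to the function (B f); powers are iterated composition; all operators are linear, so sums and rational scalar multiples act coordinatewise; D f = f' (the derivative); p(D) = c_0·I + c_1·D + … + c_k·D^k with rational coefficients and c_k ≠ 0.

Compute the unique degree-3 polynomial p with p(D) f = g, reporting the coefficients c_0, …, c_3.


c_0 = -3, c_1 = -1, c_2 = -2, c_3 = 4

D^0 f = -(3/4)x^4 + x^3 - (1/3)x
D^1 f = -3x^3 + 3x^2 - 1/3
D^2 f = -9x^2 + 6x
D^3 f = -18x + 6
matching coefficients of g against c_0 f + c_1 Df + … from the top degree down determines the c_i
solution: c_0 = -3, c_1 = -1, c_2 = -2, c_3 = 4


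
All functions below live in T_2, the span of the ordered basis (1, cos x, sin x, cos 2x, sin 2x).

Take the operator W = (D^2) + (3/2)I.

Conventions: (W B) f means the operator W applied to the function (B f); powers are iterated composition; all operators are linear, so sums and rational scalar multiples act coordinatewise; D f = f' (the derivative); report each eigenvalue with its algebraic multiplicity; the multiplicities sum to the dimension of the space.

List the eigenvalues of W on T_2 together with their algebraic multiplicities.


λ = -5/2 (multiplicity 2), λ = 1/2 (multiplicity 2), λ = 3/2 (multiplicity 1)

image of 1: 3/2
image of cos x: (1/2)cos x
image of sin x: (1/2)sin x
image of cos 2x: -(5/2)cos 2x
image of sin 2x: -(5/2)sin 2x
the matrix is diagonal; its diagonal is (3/2, 1/2, 1/2, -5/2, -5/2)
for a triangular matrix the eigenvalues are the diagonal entries, with algebraic multiplicity their repetition count


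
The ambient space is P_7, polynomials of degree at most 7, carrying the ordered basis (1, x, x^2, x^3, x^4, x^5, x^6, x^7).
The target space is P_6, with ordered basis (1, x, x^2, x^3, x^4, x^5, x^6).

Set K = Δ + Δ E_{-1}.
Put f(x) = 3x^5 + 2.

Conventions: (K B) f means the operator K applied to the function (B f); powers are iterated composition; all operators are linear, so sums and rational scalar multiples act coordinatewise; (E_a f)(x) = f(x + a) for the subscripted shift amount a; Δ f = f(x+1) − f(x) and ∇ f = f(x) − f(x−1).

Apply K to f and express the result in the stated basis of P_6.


Δ f = 15x^4 + 30x^3 + 30x^2 + 15x + 3
E_{-1} f = 3x^5 - 15x^4 + 30x^3 - 30x^2 + 15x - 1
Δ E_{-1} f = 15x^4 - 30x^3 + 30x^2 - 15x + 3
(Δ + Δ E_{-1}) f = 30x^4 + 60x^2 + 6

the result is g(x) = 30x^4 + 60x^2 + 6


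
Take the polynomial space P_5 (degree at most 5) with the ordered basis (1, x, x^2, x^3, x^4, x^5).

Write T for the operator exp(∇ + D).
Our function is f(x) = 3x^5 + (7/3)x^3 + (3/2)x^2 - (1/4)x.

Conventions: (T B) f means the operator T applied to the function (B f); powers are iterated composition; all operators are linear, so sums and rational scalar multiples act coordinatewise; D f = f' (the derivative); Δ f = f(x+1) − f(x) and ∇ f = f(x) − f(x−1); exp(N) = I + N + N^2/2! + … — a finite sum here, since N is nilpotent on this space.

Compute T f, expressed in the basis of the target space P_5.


order-1 term: 30x^4 - 30x^3 + 44x^2 - 16x + 10/3
order-2 term: 120x^3 - 180x^2 + 193x - 68
order-3 term: 240x^2 - 360x + 686/3
order-4 term: 240x - 240
order-5 term: 96
the series for exp(∇ + D) f terminates at order 5
exp(∇ + D) f = 3x^5 + 30x^4 + (277/3)x^3 + (211/2)x^2 + (227/4)x + 20

the result is g(x) = 3x^5 + 30x^4 + (277/3)x^3 + (211/2)x^2 + (227/4)x + 20


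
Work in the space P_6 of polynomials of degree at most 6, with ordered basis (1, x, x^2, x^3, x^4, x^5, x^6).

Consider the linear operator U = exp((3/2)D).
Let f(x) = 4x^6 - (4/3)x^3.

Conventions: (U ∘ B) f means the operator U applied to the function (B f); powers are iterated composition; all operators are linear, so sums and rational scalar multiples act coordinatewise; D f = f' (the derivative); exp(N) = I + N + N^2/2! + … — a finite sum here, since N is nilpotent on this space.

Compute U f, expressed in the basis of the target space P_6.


g(x) = 4x^6 + 36x^5 + 135x^4 + (806/3)x^3 + (1191/4)x^2 + (693/4)x + 657/16

order-1 term: 36x^5 - 6x^2
order-2 term: 135x^4 - 9x
order-3 term: 270x^3 - 9/2
order-4 term: (1215/4)x^2
order-5 term: (729/4)x
order-6 term: 729/16
the series for exp((3/2)D) f terminates at order 6
exp((3/2)D) f = 4x^6 + 36x^5 + 135x^4 + (806/3)x^3 + (1191/4)x^2 + (693/4)x + 657/16


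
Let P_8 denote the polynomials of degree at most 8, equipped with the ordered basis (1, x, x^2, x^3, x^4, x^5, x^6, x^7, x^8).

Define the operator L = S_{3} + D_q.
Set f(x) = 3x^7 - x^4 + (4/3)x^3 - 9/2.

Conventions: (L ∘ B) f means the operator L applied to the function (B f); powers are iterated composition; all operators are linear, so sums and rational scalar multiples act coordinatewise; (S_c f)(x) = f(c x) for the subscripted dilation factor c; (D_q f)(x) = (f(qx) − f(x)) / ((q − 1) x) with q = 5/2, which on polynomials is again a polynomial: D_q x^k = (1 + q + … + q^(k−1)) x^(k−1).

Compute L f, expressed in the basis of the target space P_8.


g(x) = 6561x^7 + (77997/64)x^6 - 81x^4 + (85/8)x^3 + 13x^2 - 9/2

S_{3} f = 6561x^7 - 81x^4 + 36x^3 - 9/2
D_q f = (77997/64)x^6 - (203/8)x^3 + 13x^2
(S_{3} + D_q) f = 6561x^7 + (77997/64)x^6 - 81x^4 + (85/8)x^3 + 13x^2 - 9/2


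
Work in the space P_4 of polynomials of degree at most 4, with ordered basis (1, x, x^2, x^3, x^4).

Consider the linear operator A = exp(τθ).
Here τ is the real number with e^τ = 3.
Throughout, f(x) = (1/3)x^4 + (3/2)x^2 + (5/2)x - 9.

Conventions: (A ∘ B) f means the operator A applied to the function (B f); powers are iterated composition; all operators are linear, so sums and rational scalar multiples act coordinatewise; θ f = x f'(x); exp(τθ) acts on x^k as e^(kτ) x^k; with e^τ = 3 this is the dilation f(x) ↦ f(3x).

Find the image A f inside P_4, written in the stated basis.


g(x) = 27x^4 + (27/2)x^2 + (15/2)x - 9

exp(τθ) x^k = e^(kτ) x^k; with e^τ = 3 this sends x^k to 3^k x^k
x ↦ 3 x
x^2 ↦ 9 x^2
x^4 ↦ 81 x^4
applying this coordinatewise to f: exp(τθ) f = 27x^4 + (27/2)x^2 + (15/2)x - 9


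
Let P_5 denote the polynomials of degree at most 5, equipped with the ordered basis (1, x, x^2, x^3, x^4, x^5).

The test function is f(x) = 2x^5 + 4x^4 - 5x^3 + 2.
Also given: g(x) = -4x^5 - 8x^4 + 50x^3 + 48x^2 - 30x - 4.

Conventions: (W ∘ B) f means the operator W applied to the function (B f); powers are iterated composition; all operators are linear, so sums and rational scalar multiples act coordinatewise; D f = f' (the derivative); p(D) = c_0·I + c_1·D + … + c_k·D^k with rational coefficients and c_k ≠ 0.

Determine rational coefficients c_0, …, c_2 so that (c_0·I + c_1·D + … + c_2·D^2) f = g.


D^0 f = 2x^5 + 4x^4 - 5x^3 + 2
D^1 f = 10x^4 + 16x^3 - 15x^2
D^2 f = 40x^3 + 48x^2 - 30x
matching coefficients of g against c_0 f + c_1 Df + … from the top degree down determines the c_i
solution: c_0 = -2, c_1 = 0, c_2 = 1

c_0 = -2, c_1 = 0, c_2 = 1


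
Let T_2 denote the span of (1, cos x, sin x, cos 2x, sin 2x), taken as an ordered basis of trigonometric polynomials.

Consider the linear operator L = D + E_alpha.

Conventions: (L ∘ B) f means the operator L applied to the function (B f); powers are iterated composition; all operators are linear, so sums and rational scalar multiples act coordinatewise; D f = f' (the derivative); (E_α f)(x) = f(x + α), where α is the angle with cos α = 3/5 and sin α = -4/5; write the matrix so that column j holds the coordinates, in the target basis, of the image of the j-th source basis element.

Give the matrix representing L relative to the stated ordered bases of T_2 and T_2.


the matrix is [[1, 0, 0, 0, 0]; [0, 3/5, 1/5, 0, 0]; [0, -1/5, 3/5, 0, 0]; [0, 0, 0, -7/25, 26/25]; [0, 0, 0, -26/25, -7/25]] (rows listed top to bottom)

image of 1: 1
image of cos x: (3/5)cos x - (1/5)sin x
image of sin x: (1/5)cos x + (3/5)sin x
image of cos 2x: -(7/25)cos 2x - (26/25)sin 2x
image of sin 2x: (26/25)cos 2x - (7/25)sin 2x
each image's coordinates form column j of the matrix


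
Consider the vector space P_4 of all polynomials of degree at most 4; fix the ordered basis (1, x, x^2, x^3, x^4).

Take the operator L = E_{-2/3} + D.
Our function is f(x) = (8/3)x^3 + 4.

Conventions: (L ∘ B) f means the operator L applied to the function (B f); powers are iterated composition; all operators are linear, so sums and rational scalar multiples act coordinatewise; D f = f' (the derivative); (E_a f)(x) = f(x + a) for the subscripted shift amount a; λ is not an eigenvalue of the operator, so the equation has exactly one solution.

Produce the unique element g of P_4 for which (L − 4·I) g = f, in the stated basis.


the result is g(x) = -(8/9)x^3 - (8/27)x^2 - (112/243)x - 2932/2187

write g with unknown coordinates in the stated basis and equate coefficients in (L − 4·I) g = f
solving from the highest basis element down gives g = -(8/9)x^3 - (8/27)x^2 - (112/243)x - 2932/2187
check: L g = -(8/9)x^3 - (32/27)x^2 - (448/243)x - 2980/2187
so L g − 4·g = (8/3)x^3 + 4 = f ✓


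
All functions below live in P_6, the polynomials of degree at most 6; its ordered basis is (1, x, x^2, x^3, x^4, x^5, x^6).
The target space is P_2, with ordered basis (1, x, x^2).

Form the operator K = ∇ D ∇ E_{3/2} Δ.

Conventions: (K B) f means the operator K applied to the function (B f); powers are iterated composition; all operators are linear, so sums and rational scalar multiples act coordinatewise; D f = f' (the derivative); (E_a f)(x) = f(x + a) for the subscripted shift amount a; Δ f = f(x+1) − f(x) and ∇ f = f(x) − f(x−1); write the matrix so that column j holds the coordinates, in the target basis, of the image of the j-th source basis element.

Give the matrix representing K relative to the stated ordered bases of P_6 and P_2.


image of 1: 0
image of x: 0
image of x^2: 0
image of x^3: 0
image of x^4: 24
image of x^5: 120x + 120
image of x^6: 360x^2 + 720x + 450
each image's coordinates form column j of the matrix

the matrix is [[0, 0, 0, 0, 24, 120, 450]; [0, 0, 0, 0, 0, 120, 720]; [0, 0, 0, 0, 0, 0, 360]] (rows listed top to bottom)


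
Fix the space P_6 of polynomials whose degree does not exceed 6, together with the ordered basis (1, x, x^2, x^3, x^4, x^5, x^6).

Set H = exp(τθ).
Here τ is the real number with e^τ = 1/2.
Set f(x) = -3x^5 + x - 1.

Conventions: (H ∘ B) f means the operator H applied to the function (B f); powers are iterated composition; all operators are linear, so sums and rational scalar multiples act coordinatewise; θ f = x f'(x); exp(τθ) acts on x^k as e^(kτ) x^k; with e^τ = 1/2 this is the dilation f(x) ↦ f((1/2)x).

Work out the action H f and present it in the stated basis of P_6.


exp(τθ) x^k = e^(kτ) x^k; with e^τ = 1/2 this sends x^k to (1/2)^k x^k
x ↦ 1/2 x
x^5 ↦ 1/32 x^5
applying this coordinatewise to f: exp(τθ) f = -(3/32)x^5 + (1/2)x - 1

g(x) = -(3/32)x^5 + (1/2)x - 1


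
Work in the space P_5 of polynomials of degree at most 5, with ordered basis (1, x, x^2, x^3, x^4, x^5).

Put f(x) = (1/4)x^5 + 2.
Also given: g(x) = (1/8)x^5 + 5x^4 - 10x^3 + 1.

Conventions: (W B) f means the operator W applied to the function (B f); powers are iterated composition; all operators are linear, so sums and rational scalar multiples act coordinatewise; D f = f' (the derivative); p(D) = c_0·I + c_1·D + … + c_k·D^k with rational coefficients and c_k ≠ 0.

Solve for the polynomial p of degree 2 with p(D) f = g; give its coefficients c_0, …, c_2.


D^0 f = (1/4)x^5 + 2
D^1 f = (5/4)x^4
D^2 f = 5x^3
matching coefficients of g against c_0 f + c_1 Df + … from the top degree down determines the c_i
solution: c_0 = 1/2, c_1 = 4, c_2 = -2

c_0 = 1/2, c_1 = 4, c_2 = -2


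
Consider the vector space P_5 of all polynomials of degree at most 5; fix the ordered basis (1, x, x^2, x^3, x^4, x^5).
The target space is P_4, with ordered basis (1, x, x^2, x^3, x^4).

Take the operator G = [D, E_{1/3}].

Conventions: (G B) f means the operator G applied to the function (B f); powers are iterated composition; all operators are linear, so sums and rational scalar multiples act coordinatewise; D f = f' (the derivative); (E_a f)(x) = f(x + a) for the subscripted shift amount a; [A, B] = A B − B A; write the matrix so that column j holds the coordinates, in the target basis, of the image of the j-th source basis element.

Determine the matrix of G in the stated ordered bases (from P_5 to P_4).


the matrix is [[0, 0, 0, 0, 0, 0]; [0, 0, 0, 0, 0, 0]; [0, 0, 0, 0, 0, 0]; [0, 0, 0, 0, 0, 0]; [0, 0, 0, 0, 0, 0]] (rows listed top to bottom)

image of 1: 0
image of x: 0
image of x^2: 0
image of x^3: 0
image of x^4: 0
image of x^5: 0
each image's coordinates form column j of the matrix


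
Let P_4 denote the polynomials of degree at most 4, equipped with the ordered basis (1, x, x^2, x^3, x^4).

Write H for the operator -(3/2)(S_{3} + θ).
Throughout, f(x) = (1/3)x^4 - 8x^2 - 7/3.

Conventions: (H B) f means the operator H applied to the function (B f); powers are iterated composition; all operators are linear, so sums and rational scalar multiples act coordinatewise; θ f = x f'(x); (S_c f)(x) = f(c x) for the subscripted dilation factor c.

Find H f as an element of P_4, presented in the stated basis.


S_{3} f = 27x^4 - 72x^2 - 7/3
θ f = (4/3)x^4 - 16x^2
(S_{3} + θ) f = (85/3)x^4 - 88x^2 - 7/3
(-(3/2)(S_{3} + θ)) f = -(85/2)x^4 + 132x^2 + 7/2

the image equals g(x) = -(85/2)x^4 + 132x^2 + 7/2


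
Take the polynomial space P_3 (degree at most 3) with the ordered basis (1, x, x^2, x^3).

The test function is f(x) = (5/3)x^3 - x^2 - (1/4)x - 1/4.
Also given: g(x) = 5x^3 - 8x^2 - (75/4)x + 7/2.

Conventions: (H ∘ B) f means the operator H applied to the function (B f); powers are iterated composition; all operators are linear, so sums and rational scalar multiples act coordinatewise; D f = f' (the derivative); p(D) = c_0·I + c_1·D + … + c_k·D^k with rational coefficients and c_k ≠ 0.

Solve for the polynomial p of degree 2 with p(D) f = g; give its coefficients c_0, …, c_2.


D^0 f = (5/3)x^3 - x^2 - (1/4)x - 1/4
D^1 f = 5x^2 - 2x - 1/4
D^2 f = 10x - 2
matching coefficients of g against c_0 f + c_1 Df + … from the top degree down determines the c_i
solution: c_0 = 3, c_1 = -1, c_2 = -2

p(D) = 3·I − D − 2·D^2, i.e. c_0 = 3, c_1 = -1, c_2 = -2


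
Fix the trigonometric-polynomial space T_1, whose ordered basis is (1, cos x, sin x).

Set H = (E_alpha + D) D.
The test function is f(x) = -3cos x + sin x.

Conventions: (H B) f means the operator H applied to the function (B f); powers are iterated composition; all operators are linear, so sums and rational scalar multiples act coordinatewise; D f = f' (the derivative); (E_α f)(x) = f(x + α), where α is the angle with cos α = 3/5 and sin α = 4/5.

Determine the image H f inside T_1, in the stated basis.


the result is g(x) = 6cos x

D f = cos x + 3sin x
E_alpha D f = 3cos x + sin x
D D f = 3cos x - sin x
(E_alpha + D) D f = 6cos x


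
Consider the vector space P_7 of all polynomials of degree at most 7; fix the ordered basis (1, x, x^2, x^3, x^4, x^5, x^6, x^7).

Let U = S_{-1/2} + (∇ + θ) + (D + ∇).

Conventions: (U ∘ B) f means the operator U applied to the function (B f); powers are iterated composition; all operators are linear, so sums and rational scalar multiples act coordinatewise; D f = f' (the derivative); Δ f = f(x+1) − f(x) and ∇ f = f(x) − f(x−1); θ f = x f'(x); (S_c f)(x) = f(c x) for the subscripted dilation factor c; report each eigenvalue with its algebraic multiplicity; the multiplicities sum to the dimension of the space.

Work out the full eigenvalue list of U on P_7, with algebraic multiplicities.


λ = 1/2 (multiplicity 1), λ = 1 (multiplicity 1), λ = 9/4 (multiplicity 1), λ = 23/8 (multiplicity 1), λ = 65/16 (multiplicity 1), λ = 159/32 (multiplicity 1), λ = 385/64 (multiplicity 1), λ = 895/128 (multiplicity 1)

image of 1: 1
image of x: (1/2)x + 3
image of x^2: (9/4)x^2 + 6x - 2
image of x^3: (23/8)x^3 + 9x^2 - 6x + 2
image of x^4: (65/16)x^4 + 12x^3 - 12x^2 + 8x - 2
image of x^5: (159/32)x^5 + 15x^4 - 20x^3 + 20x^2 - 10x + 2
image of x^6: (385/64)x^6 + 18x^5 - 30x^4 + 40x^3 - 30x^2 + 12x - 2
image of x^7: (895/128)x^7 + 21x^6 - 42x^5 + 70x^4 - 70x^3 + 42x^2 - 14x + 2
the matrix is upper triangular; its diagonal is (1, 1/2, 9/4, 23/8, 65/16, 159/32, 385/64, 895/128)
for a triangular matrix the eigenvalues are the diagonal entries, with algebraic multiplicity their repetition count


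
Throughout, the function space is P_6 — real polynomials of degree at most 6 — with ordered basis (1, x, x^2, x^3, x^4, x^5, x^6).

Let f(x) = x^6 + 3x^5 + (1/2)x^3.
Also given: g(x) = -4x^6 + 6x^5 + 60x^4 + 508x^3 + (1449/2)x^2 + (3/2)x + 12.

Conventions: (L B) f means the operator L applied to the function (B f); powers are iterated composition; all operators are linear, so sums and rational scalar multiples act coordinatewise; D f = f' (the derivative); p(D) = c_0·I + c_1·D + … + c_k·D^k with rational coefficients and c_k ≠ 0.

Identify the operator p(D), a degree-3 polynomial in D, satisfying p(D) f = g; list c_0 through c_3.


D^0 f = x^6 + 3x^5 + (1/2)x^3
D^1 f = 6x^5 + 15x^4 + (3/2)x^2
D^2 f = 30x^4 + 60x^3 + 3x
D^3 f = 120x^3 + 180x^2 + 3
matching coefficients of g against c_0 f + c_1 Df + … from the top degree down determines the c_i
solution: c_0 = -4, c_1 = 3, c_2 = 1/2, c_3 = 4

p(D) = -4·I + 3·D + (1/2)·D^2 + 4·D^3, i.e. c_0 = -4, c_1 = 3, c_2 = 1/2, c_3 = 4


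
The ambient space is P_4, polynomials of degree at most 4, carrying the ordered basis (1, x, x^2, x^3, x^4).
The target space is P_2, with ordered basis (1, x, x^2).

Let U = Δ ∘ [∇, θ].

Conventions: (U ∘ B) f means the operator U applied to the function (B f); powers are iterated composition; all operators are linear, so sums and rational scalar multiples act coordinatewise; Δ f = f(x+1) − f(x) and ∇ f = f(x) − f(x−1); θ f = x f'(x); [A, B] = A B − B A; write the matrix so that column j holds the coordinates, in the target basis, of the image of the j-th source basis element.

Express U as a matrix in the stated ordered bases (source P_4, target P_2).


image of 1: 0
image of x: 0
image of x^2: 2
image of x^3: 6x - 3
image of x^4: 12x^2 - 12x + 4
each image's coordinates form column j of the matrix

the matrix is [[0, 0, 2, -3, 4]; [0, 0, 0, 6, -12]; [0, 0, 0, 0, 12]] (rows listed top to bottom)


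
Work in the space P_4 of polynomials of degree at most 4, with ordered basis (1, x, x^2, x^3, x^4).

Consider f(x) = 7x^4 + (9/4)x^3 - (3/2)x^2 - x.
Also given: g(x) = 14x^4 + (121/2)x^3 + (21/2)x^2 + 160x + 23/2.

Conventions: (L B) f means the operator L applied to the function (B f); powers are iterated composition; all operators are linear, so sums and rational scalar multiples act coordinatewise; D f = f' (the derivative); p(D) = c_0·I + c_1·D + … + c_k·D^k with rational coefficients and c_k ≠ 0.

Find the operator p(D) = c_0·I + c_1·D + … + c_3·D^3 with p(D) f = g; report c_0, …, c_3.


p(D) = 2·I + 2·D + D^3, i.e. c_0 = 2, c_1 = 2, c_2 = 0, c_3 = 1

D^0 f = 7x^4 + (9/4)x^3 - (3/2)x^2 - x
D^1 f = 28x^3 + (27/4)x^2 - 3x - 1
D^2 f = 84x^2 + (27/2)x - 3
D^3 f = 168x + 27/2
matching coefficients of g against c_0 f + c_1 Df + … from the top degree down determines the c_i
solution: c_0 = 2, c_1 = 2, c_2 = 0, c_3 = 1


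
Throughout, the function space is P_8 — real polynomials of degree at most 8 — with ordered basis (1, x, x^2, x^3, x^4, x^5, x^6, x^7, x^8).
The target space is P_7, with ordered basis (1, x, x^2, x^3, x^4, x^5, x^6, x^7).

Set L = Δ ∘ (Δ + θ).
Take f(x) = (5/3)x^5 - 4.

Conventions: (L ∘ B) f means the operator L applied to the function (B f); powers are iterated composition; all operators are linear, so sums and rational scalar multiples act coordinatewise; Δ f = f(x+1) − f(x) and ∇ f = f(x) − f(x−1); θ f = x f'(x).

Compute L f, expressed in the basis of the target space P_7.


the result is g(x) = (125/3)x^4 + (350/3)x^3 + (550/3)x^2 + (475/3)x + 175/3

Δ f = (25/3)x^4 + (50/3)x^3 + (50/3)x^2 + (25/3)x + 5/3
θ f = (25/3)x^5
(Δ + θ) f = (25/3)x^5 + (25/3)x^4 + (50/3)x^3 + (50/3)x^2 + (25/3)x + 5/3
Δ (Δ + θ) f = (125/3)x^4 + (350/3)x^3 + (550/3)x^2 + (475/3)x + 175/3


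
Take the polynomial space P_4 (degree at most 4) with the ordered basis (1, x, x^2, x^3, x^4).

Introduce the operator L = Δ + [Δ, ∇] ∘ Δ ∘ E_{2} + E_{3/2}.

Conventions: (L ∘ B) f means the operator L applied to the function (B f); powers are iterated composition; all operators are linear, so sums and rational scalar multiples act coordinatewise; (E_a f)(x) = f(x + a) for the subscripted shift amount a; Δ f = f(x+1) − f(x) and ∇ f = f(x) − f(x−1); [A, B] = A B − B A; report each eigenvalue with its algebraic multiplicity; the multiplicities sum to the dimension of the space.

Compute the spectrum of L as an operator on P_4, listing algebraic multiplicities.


image of 1: 1
image of x: x + 5/2
image of x^2: x^2 + 5x + 13/4
image of x^3: x^3 + (15/2)x^2 + (39/4)x + 35/8
image of x^4: x^4 + 10x^3 + (39/2)x^2 + (35/2)x + 97/16
the matrix is upper triangular; its diagonal is (1, 1, 1, 1, 1)
for a triangular matrix the eigenvalues are the diagonal entries, with algebraic multiplicity their repetition count

λ = 1 (multiplicity 5)


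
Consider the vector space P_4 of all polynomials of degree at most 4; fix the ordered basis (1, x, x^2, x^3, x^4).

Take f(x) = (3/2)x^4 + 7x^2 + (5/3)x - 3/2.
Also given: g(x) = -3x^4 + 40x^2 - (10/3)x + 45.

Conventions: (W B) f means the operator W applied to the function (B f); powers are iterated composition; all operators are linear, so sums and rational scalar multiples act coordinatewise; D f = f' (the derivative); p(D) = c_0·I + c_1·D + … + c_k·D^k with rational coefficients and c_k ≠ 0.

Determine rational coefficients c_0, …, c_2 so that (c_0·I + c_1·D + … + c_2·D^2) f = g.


D^0 f = (3/2)x^4 + 7x^2 + (5/3)x - 3/2
D^1 f = 6x^3 + 14x + 5/3
D^2 f = 18x^2 + 14
matching coefficients of g against c_0 f + c_1 Df + … from the top degree down determines the c_i
solution: c_0 = -2, c_1 = 0, c_2 = 3

p(D) = -2·I + 3·D^2, i.e. c_0 = -2, c_1 = 0, c_2 = 3


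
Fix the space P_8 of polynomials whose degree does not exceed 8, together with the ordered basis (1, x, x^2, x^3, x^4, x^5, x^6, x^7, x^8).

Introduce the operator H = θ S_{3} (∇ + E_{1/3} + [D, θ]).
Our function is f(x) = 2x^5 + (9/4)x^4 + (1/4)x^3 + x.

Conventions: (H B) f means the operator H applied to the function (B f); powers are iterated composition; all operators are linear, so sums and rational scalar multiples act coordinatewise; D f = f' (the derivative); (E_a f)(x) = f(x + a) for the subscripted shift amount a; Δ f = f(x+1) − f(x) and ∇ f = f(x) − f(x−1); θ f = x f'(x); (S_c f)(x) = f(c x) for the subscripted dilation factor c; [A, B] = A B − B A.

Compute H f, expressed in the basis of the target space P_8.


∇ f = 10x^4 - 11x^3 + (29/4)x^2 - (7/4)x + 1
E_{1/3} f = 2x^5 + (67/12)x^4 + (197/36)x^3 + (269/108)x^2 + (499/324)x + 92/243
θ f = 10x^5 + 9x^4 + (3/4)x^3 + x
D θ f = 50x^4 + 36x^3 + (9/4)x^2 + 1
D f = 10x^4 + 9x^3 + (3/4)x^2 + 1
θ D f = 40x^4 + 27x^3 + (3/2)x^2
[D, θ] f = 10x^4 + 9x^3 + (3/4)x^2 + 1
(∇ + E_{1/3} + [D, θ]) f = 2x^5 + (307/12)x^4 + (125/36)x^3 + (1133/108)x^2 - (17/81)x + 578/243
S_{3} (∇ + E_{1/3} + [D, θ]) f = 486x^5 + (8289/4)x^4 + (375/4)x^3 + (1133/12)x^2 - (17/27)x + 578/243
θ S_{3} (∇ + E_{1/3} + [D, θ]) f = 2430x^5 + 8289x^4 + (1125/4)x^3 + (1133/6)x^2 - (17/27)x

the image equals g(x) = 2430x^5 + 8289x^4 + (1125/4)x^3 + (1133/6)x^2 - (17/27)x


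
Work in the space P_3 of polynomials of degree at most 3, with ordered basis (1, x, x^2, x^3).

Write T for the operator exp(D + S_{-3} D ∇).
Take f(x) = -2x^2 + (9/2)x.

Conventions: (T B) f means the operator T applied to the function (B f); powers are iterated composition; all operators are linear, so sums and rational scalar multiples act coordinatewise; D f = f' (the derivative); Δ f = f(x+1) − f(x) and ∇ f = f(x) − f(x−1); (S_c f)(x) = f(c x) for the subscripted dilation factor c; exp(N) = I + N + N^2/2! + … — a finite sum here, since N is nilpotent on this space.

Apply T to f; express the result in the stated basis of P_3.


order-1 term: -4x + 1/2
order-2 term: -2
the series for exp(D + S_{-3} D ∇) f terminates at order 2
exp(D + S_{-3} D ∇) f = -2x^2 + (1/2)x - 3/2

the image equals g(x) = -2x^2 + (1/2)x - 3/2


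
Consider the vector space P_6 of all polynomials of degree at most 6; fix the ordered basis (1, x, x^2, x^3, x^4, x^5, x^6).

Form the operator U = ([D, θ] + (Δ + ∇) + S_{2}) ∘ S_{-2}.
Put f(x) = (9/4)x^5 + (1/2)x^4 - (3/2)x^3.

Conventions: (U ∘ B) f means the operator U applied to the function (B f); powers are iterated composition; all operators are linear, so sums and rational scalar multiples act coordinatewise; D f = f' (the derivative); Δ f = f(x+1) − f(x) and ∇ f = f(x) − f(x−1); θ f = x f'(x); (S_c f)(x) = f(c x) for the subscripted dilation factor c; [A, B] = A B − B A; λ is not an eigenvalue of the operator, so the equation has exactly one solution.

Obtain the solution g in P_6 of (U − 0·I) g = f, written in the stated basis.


write g with unknown coordinates in the stated basis and equate coefficients in (U − 0·I) g = f
solving from the highest basis element down gives g = -(9/4096)x^5 - (71/32768)x^4 + (555/32768)x^3 - (765/65536)x^2 - (4567/32768)x - 11565/16384
check: U g = (9/4)x^5 + (1/2)x^4 - (3/2)x^3
so U g − 0·g = (9/4)x^5 + (1/2)x^4 - (3/2)x^3 = f ✓

the result is g(x) = -(9/4096)x^5 - (71/32768)x^4 + (555/32768)x^3 - (765/65536)x^2 - (4567/32768)x - 11565/16384


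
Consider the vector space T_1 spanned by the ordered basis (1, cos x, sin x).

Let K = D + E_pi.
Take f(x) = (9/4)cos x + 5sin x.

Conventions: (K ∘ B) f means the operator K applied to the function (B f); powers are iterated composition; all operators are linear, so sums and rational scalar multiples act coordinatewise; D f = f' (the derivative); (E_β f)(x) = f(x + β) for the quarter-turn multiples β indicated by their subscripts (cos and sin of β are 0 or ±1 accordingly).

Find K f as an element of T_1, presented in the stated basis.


the result is g(x) = (11/4)cos x - (29/4)sin x

D f = 5cos x - (9/4)sin x
E_pi f = -(9/4)cos x - 5sin x
(D + E_pi) f = (11/4)cos x - (29/4)sin x


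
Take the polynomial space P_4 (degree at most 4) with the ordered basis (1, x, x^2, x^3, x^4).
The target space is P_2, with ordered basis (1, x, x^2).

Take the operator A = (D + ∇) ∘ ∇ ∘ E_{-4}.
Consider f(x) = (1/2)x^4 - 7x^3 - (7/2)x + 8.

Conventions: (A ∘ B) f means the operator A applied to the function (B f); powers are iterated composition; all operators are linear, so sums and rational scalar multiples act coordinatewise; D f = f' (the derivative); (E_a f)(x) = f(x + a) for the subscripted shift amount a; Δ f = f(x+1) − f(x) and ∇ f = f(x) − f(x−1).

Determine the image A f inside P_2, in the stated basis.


E_{-4} f = (1/2)x^4 - 15x^3 + 132x^2 - (935/2)x + 598
∇ E_{-4} f = 2x^3 - 48x^2 + 311x - 615
D ∇ E_{-4} f = 6x^2 - 96x + 311
∇ ∇ E_{-4} f = 6x^2 - 102x + 361
(D + ∇) ∇ E_{-4} f = 12x^2 - 198x + 672

g(x) = 12x^2 - 198x + 672


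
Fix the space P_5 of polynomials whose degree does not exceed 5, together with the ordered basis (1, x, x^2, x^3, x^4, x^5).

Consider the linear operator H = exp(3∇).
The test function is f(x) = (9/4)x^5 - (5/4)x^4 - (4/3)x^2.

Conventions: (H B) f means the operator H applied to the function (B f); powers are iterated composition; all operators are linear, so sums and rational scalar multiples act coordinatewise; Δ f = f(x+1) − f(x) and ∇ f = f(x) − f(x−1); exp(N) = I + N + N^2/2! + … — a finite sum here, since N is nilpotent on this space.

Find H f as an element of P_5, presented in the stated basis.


order-1 term: (135/4)x^4 - (165/2)x^3 + 90x^2 - (227/4)x + 29/2
order-2 term: (405/2)x^3 - 675x^2 + (3375/4)x - 789/2
order-3 term: (1215/2)x^2 - (3915/2)x + 6885/4
order-4 term: (3645/4)x - 7695/4
order-5 term: 2187/4
the series for exp(3∇) f terminates at order 5
exp(3∇) f = (9/4)x^5 + (65/2)x^4 + 120x^3 + (127/6)x^2 - (1037/4)x - 143/4

the result is g(x) = (9/4)x^5 + (65/2)x^4 + 120x^3 + (127/6)x^2 - (1037/4)x - 143/4


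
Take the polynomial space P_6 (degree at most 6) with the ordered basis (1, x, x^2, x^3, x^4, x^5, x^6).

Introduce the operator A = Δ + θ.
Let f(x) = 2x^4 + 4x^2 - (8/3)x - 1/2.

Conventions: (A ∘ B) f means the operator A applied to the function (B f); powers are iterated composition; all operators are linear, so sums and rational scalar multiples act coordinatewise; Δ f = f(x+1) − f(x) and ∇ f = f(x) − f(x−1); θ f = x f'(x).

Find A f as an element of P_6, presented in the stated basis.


the image equals g(x) = 8x^4 + 8x^3 + 20x^2 + (40/3)x + 10/3

Δ f = 8x^3 + 12x^2 + 16x + 10/3
θ f = 8x^4 + 8x^2 - (8/3)x
(Δ + θ) f = 8x^4 + 8x^3 + 20x^2 + (40/3)x + 10/3


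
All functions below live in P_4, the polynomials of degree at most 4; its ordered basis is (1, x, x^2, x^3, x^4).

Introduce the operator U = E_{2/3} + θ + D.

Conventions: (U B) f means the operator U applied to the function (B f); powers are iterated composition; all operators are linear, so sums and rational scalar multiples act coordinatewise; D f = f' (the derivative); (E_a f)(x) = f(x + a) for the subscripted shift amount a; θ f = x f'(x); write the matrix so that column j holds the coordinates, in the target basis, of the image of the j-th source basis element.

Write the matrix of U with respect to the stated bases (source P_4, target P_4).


the matrix is [[1, 5/3, 4/9, 8/27, 16/81]; [0, 2, 10/3, 4/3, 32/27]; [0, 0, 3, 5, 8/3]; [0, 0, 0, 4, 20/3]; [0, 0, 0, 0, 5]] (rows listed top to bottom)

image of 1: 1
image of x: 2x + 5/3
image of x^2: 3x^2 + (10/3)x + 4/9
image of x^3: 4x^3 + 5x^2 + (4/3)x + 8/27
image of x^4: 5x^4 + (20/3)x^3 + (8/3)x^2 + (32/27)x + 16/81
each image's coordinates form column j of the matrix
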